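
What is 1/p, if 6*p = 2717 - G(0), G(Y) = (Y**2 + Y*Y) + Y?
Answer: 6/2717 ≈ 0.0022083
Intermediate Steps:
G(Y) = Y + 2*Y**2 (G(Y) = (Y**2 + Y**2) + Y = 2*Y**2 + Y = Y + 2*Y**2)
p = 2717/6 (p = (2717 - 0*(1 + 2*0))/6 = (2717 - 0*(1 + 0))/6 = (2717 - 0)/6 = (2717 - 1*0)/6 = (2717 + 0)/6 = (1/6)*2717 = 2717/6 ≈ 452.83)
1/p = 1/(2717/6) = 6/2717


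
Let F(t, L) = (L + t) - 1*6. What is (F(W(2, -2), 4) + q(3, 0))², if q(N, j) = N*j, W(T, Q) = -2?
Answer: 16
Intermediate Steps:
F(t, L) = -6 + L + t (F(t, L) = (L + t) - 6 = -6 + L + t)
(F(W(2, -2), 4) + q(3, 0))² = ((-6 + 4 - 2) + 3*0)² = (-4 + 0)² = (-4)² = 16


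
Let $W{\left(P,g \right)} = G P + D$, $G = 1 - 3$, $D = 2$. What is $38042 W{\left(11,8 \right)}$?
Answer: $-760840$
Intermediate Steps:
$G = -2$
$W{\left(P,g \right)} = 2 - 2 P$ ($W{\left(P,g \right)} = - 2 P + 2 = 2 - 2 P$)
$38042 W{\left(11,8 \right)} = 38042 \left(2 - 22\right) = 38042 \left(-20\right) = -760840$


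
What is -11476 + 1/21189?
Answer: -243164963/21189 ≈ -11476.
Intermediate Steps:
-11476 + 1/21189 = -243164963/21189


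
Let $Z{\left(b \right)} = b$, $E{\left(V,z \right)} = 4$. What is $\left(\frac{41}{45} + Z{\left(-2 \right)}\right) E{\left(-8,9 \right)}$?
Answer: $- \frac{196}{45} \approx -4.3556$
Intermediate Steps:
$\left(\frac{41}{45} + Z{\left(-2 \right)}\right) E{\left(-8,9 \right)} = \left(\frac{41}{45} - 2\right) 4 = \left(- \frac{49}{45}\right) 4 = - \frac{196}{45}$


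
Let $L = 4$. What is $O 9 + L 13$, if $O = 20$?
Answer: $232$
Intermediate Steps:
$O 9 + L 13 = 20 \cdot 9 + 4 \cdot 13 = 180 + 52 = 232$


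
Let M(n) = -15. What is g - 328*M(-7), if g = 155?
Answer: 5075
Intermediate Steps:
g - 328*M(-7) = 155 - 328*(-15) = 155 + 4920 = 5075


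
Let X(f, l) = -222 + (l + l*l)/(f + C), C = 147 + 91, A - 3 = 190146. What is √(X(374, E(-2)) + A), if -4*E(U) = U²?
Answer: 3*√21103 ≈ 435.81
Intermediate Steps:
A = 190149 (A = 3 + 190146 = 190149)
C = 238
E(U) = -U²/4
X(f, l) = -222 + (l + l²)/(238 + f) (X(f, l) = -222 + (l + l*l)/(f + 238) = -222 + (l + l²)/(238 + f))
√(X(374, E(-2)) + A) = √((-52836 - ¼*(-2)² + (-¼*(-2)²)² - 222*374)/(238 + 374) + 190149) = √((-52836 - ¼*4 + (-¼*4)² - 83028)/612 + 190149) = √((-52836 - 1 + (-1)² - 83028)/612 + 190149) = √((-52836 - 1 + 1 - 83028)/612 + 190149) = √((1/612)*(-135864) + 190149) = √(-222 + 190149) = √189927 = 3*√21103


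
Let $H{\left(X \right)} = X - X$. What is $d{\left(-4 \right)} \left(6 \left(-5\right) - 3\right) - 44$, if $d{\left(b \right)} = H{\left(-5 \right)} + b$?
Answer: $88$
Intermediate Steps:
$H{\left(X \right)} = 0$
$d{\left(b \right)} = b$ ($d{\left(b \right)} = 0 + b = b$)
$d{\left(-4 \right)} \left(6 \left(-5\right) - 3\right) - 44 = - 4 \left(6 \left(-5\right) - 3\right) - 44 = - 4 \left(-30 - 3\right) - 44 = \left(-4\right) \left(-33\right) - 44 = 132 - 44 = 88$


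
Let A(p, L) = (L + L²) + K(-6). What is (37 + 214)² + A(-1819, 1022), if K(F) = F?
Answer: 1108501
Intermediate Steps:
A(p, L) = -6 + L + L² (A(p, L) = (L + L²) - 6 = -6 + L + L²)
(37 + 214)² + A(-1819, 1022) = (37 + 214)² + (-6 + 1022 + 1022²) = 251² + (-6 + 1022 + 1044484) = 63001 + 1045500 = 1108501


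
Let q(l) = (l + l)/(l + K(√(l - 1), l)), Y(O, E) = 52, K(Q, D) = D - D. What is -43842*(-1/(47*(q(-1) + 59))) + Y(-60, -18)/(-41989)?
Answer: 1840732654/120382463 ≈ 15.291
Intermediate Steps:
K(Q, D) = 0
q(l) = 2 (q(l) = (l + l)/(l + 0) = (2*l)/l = 2)
-43842*(-1/(47*(q(-1) + 59))) + Y(-60, -18)/(-41989) = -43842*(-1/(47*(2 + 59))) + 52/(-41989) = -43842/((-47*61)) + 52*(-1/41989) = -43842/(-2867) - 52/41989 = -43842*(-1/2867) - 52/41989 = 43842/2867 - 52/41989 = 1840732654/120382463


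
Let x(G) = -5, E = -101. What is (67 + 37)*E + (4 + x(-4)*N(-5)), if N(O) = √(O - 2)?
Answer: -10500 - 5*I*√7 ≈ -10500.0 - 13.229*I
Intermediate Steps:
N(O) = √(-2 + O)
(67 + 37)*E + (4 + x(-4)*N(-5)) = (67 + 37)*(-101) + (4 - 5*√(-2 - 5)) = 104*(-101) + (4 - 5*I*√7) = -10504 + (4 - 5*I*√7) = -10500 - 5*I*√7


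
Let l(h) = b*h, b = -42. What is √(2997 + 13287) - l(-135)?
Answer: -5670 + 2*√4071 ≈ -5542.4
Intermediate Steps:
l(h) = -42*h
√(2997 + 13287) - l(-135) = √(2997 + 13287) - (-42)*(-135) = √16284 - 1*5670 = 2*√4071 - 5670 = -5670 + 2*√4071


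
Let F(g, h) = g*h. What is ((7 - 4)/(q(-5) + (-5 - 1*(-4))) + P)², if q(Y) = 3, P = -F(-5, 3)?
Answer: 1089/4 ≈ 272.25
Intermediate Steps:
P = 15 (P = -(-5)*3 = -1*(-15) = 15)
((7 - 4)/(q(-5) + (-5 - 1*(-4))) + P)² = ((7 - 4)/(3 + (-5 - 1*(-4))) + 15)² = (3/(3 + (-5 + 4)) + 15)² = (3/(3 - 1) + 15)² = (3/2 + 15)² = (33/2)² = 1089/4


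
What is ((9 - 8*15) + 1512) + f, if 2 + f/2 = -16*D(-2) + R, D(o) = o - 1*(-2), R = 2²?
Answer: 1405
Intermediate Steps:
R = 4
D(o) = 2 + o (D(o) = o + 2 = 2 + o)
f = 4 (f = -4 + 2*(-16*(2 - 2) + 4) = -4 + 2*(-16*0 + 4) = -4 + 2*(0 + 4) = -4 + 2*4 = -4 + 8 = 4)
((9 - 8*15) + 1512) + f = ((9 - 8*15) + 1512) + 4 = ((9 - 120) + 1512) + 4 = (-111 + 1512) + 4 = 1401 + 4 = 1405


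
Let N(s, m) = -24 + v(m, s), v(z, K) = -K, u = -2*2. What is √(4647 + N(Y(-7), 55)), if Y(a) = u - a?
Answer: 2*√1155 ≈ 67.971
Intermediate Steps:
u = -4
Y(a) = -4 - a
N(s, m) = -24 - s
√(4647 + N(Y(-7), 55)) = √(4647 + (-24 - (-4 - 1*(-7)))) = √(4647 + (-24 - (-4 + 7))) = √(4647 + (-24 - 1*3)) = √(4647 + (-24 - 3)) = √(4647 - 27) = √4620 = 2*√1155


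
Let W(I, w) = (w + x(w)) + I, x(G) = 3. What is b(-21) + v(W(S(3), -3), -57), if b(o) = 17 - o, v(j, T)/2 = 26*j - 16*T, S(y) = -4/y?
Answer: 5378/3 ≈ 1792.7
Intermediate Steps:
W(I, w) = 3 + I + w (W(I, w) = (w + 3) + I = (3 + w) + I = 3 + I + w)
v(j, T) = -32*T + 52*j (v(j, T) = 2*(26*j - 16*T) = 2*(-16*T + 26*j) = -32*T + 52*j)
b(-21) + v(W(S(3), -3), -57) = (17 - 1*(-21)) + (-32*(-57) + 52*(3 - 4/3 - 3)) = (17 + 21) + (1824 + 52*(3 - 4*⅓ - 3)) = 38 + (1824 + 52*(3 - 4/3 - 3)) = 38 + (1824 + 52*(-4/3)) = 38 + (1824 - 208/3) = 38 + 5264/3 = 5378/3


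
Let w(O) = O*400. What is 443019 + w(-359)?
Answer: 299419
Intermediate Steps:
w(O) = 400*O
443019 + w(-359) = 443019 + 400*(-359) = 443019 - 143600 = 299419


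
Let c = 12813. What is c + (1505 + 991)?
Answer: 15309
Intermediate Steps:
c + (1505 + 991) = 12813 + (1505 + 991) = 12813 + 2496 = 15309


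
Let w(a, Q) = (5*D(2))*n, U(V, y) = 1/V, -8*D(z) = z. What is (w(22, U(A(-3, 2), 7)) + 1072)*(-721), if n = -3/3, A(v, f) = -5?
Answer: -3095253/4 ≈ -7.7381e+5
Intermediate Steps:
D(z) = -z/8
n = -1 (n = -3*1/3 = -1)
w(a, Q) = 5/4 (w(a, Q) = (5*(-1/8*2))*(-1) = (5*(-1/4))*(-1) = -5/4*(-1) = 5/4)
(w(22, U(A(-3, 2), 7)) + 1072)*(-721) = (5/4 + 1072)*(-721) = (4293/4)*(-721) = -3095253/4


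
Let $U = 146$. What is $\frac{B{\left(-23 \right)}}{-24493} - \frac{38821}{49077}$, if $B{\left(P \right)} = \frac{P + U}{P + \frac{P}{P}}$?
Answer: $- \frac{2987500585}{3777849306} \approx -0.79079$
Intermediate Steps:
$B{\left(P \right)} = \frac{146 + P}{1 + P}$ ($B{\left(P \right)} = \frac{P + 146}{P + \frac{P}{P}} = \frac{146 + P}{P + 1} = \frac{146 + P}{1 + P}$)
$\frac{B{\left(-23 \right)}}{-24493} - \frac{38821}{49077} = \frac{\frac{1}{1 - 23} \left(146 - 23\right)}{-24493} - \frac{38821}{49077} = \frac{1}{-22} \cdot 123 \left(- \frac{1}{24493}\right) - \frac{38821}{49077} = \left(- \frac{1}{22}\right) 123 \left(- \frac{1}{24493}\right) - \frac{38821}{49077} = \left(- \frac{123}{22}\right) \left(- \frac{1}{24493}\right) - \frac{38821}{49077} = \frac{123}{538846} - \frac{38821}{49077} = - \frac{2987500585}{3777849306}$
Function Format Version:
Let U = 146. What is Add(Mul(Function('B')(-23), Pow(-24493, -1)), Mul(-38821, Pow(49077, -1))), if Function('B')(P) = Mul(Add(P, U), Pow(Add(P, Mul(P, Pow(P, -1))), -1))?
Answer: Rational(-2987500585, 3777849306) ≈ -0.79079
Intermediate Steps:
Function('B')(P) = Mul(Pow(Add(1, P), -1), Add(146, P)) (Function('B')(P) = Mul(Add(P, 146), Pow(Add(P, Mul(P, Pow(P, -1))), -1)) = Mul(Add(146, P), Pow(Add(P, 1), -1)) = Mul(Add(146, P), Pow(Add(1, P), -1)) = Mul(Pow(Add(1, P), -1), Add(146, P)))
Add(Mul(Function('B')(-23), Pow(-24493, -1)), Mul(-38821, Pow(49077, -1))) = Add(Mul(Mul(Pow(Add(1, -23), -1), Add(146, -23)), Pow(-24493, -1)), Mul(-38821, Pow(49077, -1))) = Add(Mul(Mul(Pow(-22, -1), 123), Rational(-1, 24493)), Mul(-38821, Rational(1, 49077))) = Add(Mul(Mul(Rational(-1, 22), 123), Rational(-1, 24493)), Rational(-38821, 49077)) = Add(Mul(Rational(-123, 22), Rational(-1, 24493)), Rational(-38821, 49077)) = Add(Rational(123, 538846), Rational(-38821, 49077)) = Rational(-2987500585, 3777849306)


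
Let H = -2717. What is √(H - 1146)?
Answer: I*√3863 ≈ 62.153*I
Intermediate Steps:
√(H - 1146) = √(-2717 - 1146) = √(-3863) = I*√3863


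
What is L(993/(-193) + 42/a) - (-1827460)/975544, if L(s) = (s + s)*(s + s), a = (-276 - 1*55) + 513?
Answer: 151186883402665/1535282124766 ≈ 98.475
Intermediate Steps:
a = 182 (a = (-276 - 55) + 513 = -331 + 513 = 182)
L(s) = 4*s² (L(s) = (2*s)*(2*s) = 4*s²)
L(993/(-193) + 42/a) - (-1827460)/975544 = 4*(993/(-193) + 42/182)² - (-1827460)/975544 = 4*(993*(-1/193) + 42*(1/182))² - (-1827460)/975544 = 4*(-993/193 + 3/13)² - 1*(-456865/243886) = 4*(-12330/2509)² + 456865/243886 = 4*(152028900/6295081) + 456865/243886 = 608115600/6295081 + 456865/243886 = 151186883402665/1535282124766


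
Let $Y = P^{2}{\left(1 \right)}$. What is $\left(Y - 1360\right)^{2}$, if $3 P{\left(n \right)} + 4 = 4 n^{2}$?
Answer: $1849600$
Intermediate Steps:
$P{\left(n \right)} = - \frac{4}{3} + \frac{4 n^{2}}{3}$
$Y = 0$ ($Y = \left(- \frac{4}{3} + \frac{4 \cdot 1^{2}}{3}\right)^{2} = \left(- \frac{4}{3} + \frac{4}{3} \cdot 1\right)^{2} = \left(- \frac{4}{3} + \frac{4}{3}\right)^{2} = 0^{2} = 0$)
$\left(Y - 1360\right)^{2} = \left(0 - 1360\right)^{2} = \left(-1360\right)^{2} = 1849600$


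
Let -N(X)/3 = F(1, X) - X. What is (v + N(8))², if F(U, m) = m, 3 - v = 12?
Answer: 81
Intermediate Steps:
v = -9 (v = 3 - 1*12 = 3 - 12 = -9)
N(X) = 0 (N(X) = -3*(X - X) = -3*0 = 0)
(v + N(8))² = (-9 + 0)² = (-9)² = 81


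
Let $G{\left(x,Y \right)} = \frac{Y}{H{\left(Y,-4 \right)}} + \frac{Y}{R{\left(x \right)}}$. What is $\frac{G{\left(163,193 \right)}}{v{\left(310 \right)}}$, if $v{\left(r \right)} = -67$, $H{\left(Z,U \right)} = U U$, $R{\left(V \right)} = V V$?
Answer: $- \frac{5130905}{28481968} \approx -0.18015$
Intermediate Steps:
$R{\left(V \right)} = V^{2}$
$H{\left(Z,U \right)} = U^{2}$
$G{\left(x,Y \right)} = \frac{Y}{16} + \frac{Y}{x^{2}}$ ($G{\left(x,Y \right)} = \frac{Y}{\left(-4\right)^{2}} + \frac{Y}{x^{2}} = \frac{Y}{16} + \frac{Y}{x^{2}}$)
$\frac{G{\left(163,193 \right)}}{v{\left(310 \right)}} = \frac{\frac{1}{16} \cdot 193 + \frac{193}{26569}}{-67} = \left(\frac{193}{16} + 193 \cdot \frac{1}{26569}\right) \left(- \frac{1}{67}\right) = \left(\frac{193}{16} + \frac{193}{26569}\right) \left(- \frac{1}{67}\right) = \frac{5130905}{425104} \left(- \frac{1}{67}\right) = - \frac{5130905}{28481968}$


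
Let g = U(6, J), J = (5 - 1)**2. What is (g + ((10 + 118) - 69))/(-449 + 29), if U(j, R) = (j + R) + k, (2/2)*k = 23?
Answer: -26/105 ≈ -0.24762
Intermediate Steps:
k = 23
J = 16 (J = 4**2 = 16)
U(j, R) = 23 + R + j (U(j, R) = (j + R) + 23 = (R + j) + 23 = 23 + R + j)
g = 45 (g = 23 + 16 + 6 = 45)
(g + ((10 + 118) - 69))/(-449 + 29) = (45 + ((10 + 118) - 69))/(-449 + 29) = (45 + (128 - 69))/(-420) = (45 + 59)*(-1/420) = 104*(-1/420) = -26/105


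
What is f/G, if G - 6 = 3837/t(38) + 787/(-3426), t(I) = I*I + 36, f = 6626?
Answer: 16798500240/21201841 ≈ 792.31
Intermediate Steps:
t(I) = 36 + I² (t(I) = I² + 36 = 36 + I²)
G = 21201841/2535240 (G = 6 + (3837/(36 + 38²) + 787/(-3426)) = 6 + (3837/(36 + 1444) + 787*(-1/3426)) = 6 + (3837/1480 - 787/3426) = 6 + 5990401/2535240 = 21201841/2535240 ≈ 8.3629)
f/G = 6626/(21201841/2535240) = 6626*(2535240/21201841) = 16798500240/21201841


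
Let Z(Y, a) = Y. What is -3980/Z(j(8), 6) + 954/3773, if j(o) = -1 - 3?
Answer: 3755089/3773 ≈ 995.25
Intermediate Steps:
j(o) = -4
-3980/Z(j(8), 6) + 954/3773 = -3980/(-4) + 954/3773 = -3980*(-¼) + 954*(1/3773) = 995 + 954/3773 = 3755089/3773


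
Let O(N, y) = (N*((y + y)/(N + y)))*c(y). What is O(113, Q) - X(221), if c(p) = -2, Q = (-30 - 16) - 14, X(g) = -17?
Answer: 28021/53 ≈ 528.70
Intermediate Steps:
Q = -60 (Q = -46 - 14 = -60)
O(N, y) = -4*N*y/(N + y) (O(N, y) = (N*((y + y)/(N + y)))*(-2) = (N*((2*y)/(N + y)))*(-2) = (N*(2*y/(N + y)))*(-2) = (2*N*y/(N + y))*(-2) = -4*N*y/(N + y))
O(113, Q) - X(221) = -4*113*(-60)/(113 - 60) - 1*(-17) = -4*113*(-60)/53 + 17 = -4*113*(-60)*1/53 + 17 = 27120/53 + 17 = 28021/53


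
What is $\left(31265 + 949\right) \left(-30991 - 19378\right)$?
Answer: $-1622586966$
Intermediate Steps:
$\left(31265 + 949\right) \left(-30991 - 19378\right) = 32214 \left(-50369\right) = -1622586966$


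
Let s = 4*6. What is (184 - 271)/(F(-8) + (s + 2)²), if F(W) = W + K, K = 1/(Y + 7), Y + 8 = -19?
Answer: -580/4453 ≈ -0.13025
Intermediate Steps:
Y = -27 (Y = -8 - 19 = -27)
s = 24
K = -1/20 (K = 1/(-27 + 7) = 1/(-20) = -1/20 ≈ -0.050000)
F(W) = -1/20 + W (F(W) = W - 1/20 = -1/20 + W)
(184 - 271)/(F(-8) + (s + 2)²) = (184 - 271)/((-1/20 - 8) + (24 + 2)²) = -87/(-161/20 + 26²) = -87/(-161/20 + 676) = -87/13359/20 = -87*20/13359 = -580/4453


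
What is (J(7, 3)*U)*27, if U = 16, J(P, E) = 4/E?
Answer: 576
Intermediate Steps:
(J(7, 3)*U)*27 = ((4/3)*16)*27 = (64/3)*27 = 576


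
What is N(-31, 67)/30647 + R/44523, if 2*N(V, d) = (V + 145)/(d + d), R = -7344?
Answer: -3457981/20965774 ≈ -0.16493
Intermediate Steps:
N(V, d) = (145 + V)/(4*d) (N(V, d) = ((V + 145)/(d + d))/2 = ((145 + V)/((2*d)))/2 = ((145 + V)*(1/(2*d)))/2 = ((145 + V)/(2*d))/2 = (145 + V)/(4*d))
N(-31, 67)/30647 + R/44523 = ((¼)*(145 - 31)/67)/30647 - 7344/44523 = ((¼)*(1/67)*114)*(1/30647) - 7344*1/44523 = (57/134)*(1/30647) - 16/97 = 3/216142 - 16/97 = -3457981/20965774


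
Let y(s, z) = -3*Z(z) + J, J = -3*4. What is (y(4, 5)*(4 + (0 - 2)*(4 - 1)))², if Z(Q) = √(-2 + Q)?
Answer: 684 + 288*√3 ≈ 1182.8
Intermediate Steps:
J = -12
y(s, z) = -12 - 3*√(-2 + z) (y(s, z) = -3*√(-2 + z) - 12 = -12 - 3*√(-2 + z))
(y(4, 5)*(4 + (0 - 2)*(4 - 1)))² = ((-12 - 3*√(-2 + 5))*(4 + (0 - 2)*(4 - 1)))² = ((-12 - 3*√3)*(4 - 2*3))² = ((-12 - 3*√3)*(4 - 6))² = ((-12 - 3*√3)*(-2))² = (24 + 6*√3)²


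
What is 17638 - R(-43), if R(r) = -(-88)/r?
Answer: 758522/43 ≈ 17640.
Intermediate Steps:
R(r) = 88/r
17638 - R(-43) = 17638 - 88/(-43) = 17638 - 88*(-1)/43 = 17638 - 1*(-88/43) = 17638 + 88/43 = 758522/43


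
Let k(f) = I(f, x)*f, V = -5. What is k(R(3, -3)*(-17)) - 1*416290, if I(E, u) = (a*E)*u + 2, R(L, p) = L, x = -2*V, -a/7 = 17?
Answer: -3511582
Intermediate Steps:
a = -119 (a = -7*17 = -119)
x = 10 (x = -2*(-5) = 10)
I(E, u) = 2 - 119*E*u (I(E, u) = (-119*E)*u + 2 = -119*E*u + 2 = 2 - 119*E*u)
k(f) = f*(2 - 1190*f) (k(f) = (2 - 119*f*10)*f = (2 - 1190*f)*f = f*(2 - 1190*f))
k(R(3, -3)*(-17)) - 1*416290 = 2*(3*(-17))*(1 - 1785*(-17)) - 1*416290 = 2*(-51)*(1 - 595*(-51)) - 416290 = 2*(-51)*(1 + 30345) - 416290 = 2*(-51)*30346 - 416290 = -3095292 - 416290 = -3511582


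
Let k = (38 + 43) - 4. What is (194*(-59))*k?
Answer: -881342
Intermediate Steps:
k = 77 (k = 81 - 4 = 77)
(194*(-59))*k = (194*(-59))*77 = -11446*77 = -881342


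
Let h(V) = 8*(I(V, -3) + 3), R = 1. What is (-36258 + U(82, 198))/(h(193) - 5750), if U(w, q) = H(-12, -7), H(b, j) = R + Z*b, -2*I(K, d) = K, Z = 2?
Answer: 36281/6498 ≈ 5.5834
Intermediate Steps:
I(K, d) = -K/2
h(V) = 24 - 4*V (h(V) = 8*(-V/2 + 3) = 8*(3 - V/2) = 24 - 4*V)
H(b, j) = 1 + 2*b
U(w, q) = -23 (U(w, q) = 1 + 2*(-12) = 1 - 24 = -23)
(-36258 + U(82, 198))/(h(193) - 5750) = (-36258 - 23)/((24 - 4*193) - 5750) = -36281/((24 - 772) - 5750) = -36281/(-748 - 5750) = -36281/(-6498) = -36281*(-1/6498) = 36281/6498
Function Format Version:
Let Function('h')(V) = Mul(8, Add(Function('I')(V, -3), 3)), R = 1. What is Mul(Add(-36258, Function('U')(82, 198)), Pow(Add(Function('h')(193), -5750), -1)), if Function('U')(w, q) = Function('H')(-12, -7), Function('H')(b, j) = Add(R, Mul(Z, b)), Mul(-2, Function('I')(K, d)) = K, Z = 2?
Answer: Rational(36281, 6498) ≈ 5.5834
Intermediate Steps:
Function('I')(K, d) = Mul(Rational(-1, 2), K)
Function('h')(V) = Add(24, Mul(-4, V)) (Function('h')(V) = Mul(8, Add(Mul(Rational(-1, 2), V), 3)) = Mul(8, Add(3, Mul(Rational(-1, 2), V))) = Add(24, Mul(-4, V)))
Function('H')(b, j) = Add(1, Mul(2, b))
Function('U')(w, q) = -23 (Function('U')(w, q) = Add(1, Mul(2, -12)) = Add(1, -24) = -23)
Mul(Add(-36258, Function('U')(82, 198)), Pow(Add(Function('h')(193), -5750), -1)) = Mul(Add(-36258, -23), Pow(Add(Add(24, Mul(-4, 193)), -5750), -1)) = Mul(-36281, Pow(Add(Add(24, -772), -5750), -1)) = Mul(-36281, Pow(Add(-748, -5750), -1)) = Mul(-36281, Pow(-6498, -1)) = Mul(-36281, Rational(-1, 6498)) = Rational(36281, 6498)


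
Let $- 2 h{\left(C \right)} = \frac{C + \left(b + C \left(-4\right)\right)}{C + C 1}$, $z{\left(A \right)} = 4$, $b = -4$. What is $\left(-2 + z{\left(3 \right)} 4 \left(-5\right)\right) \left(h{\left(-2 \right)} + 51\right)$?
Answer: $- \frac{8405}{2} \approx -4202.5$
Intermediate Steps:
$h{\left(C \right)} = - \frac{-4 - 3 C}{4 C}$ ($h{\left(C \right)} = - \frac{\left(C + \left(-4 + C \left(-4\right)\right)\right) \frac{1}{C + C 1}}{2} = - \frac{\left(C - \left(4 + 4 C\right)\right) \frac{1}{C + C}}{2} = - \frac{\left(-4 - 3 C\right) \frac{1}{2 C}}{2} = - \frac{\frac{1}{2} \frac{1}{C} \left(-4 - 3 C\right)}{2} = - \frac{-4 - 3 C}{4 C}$)
$\left(-2 + z{\left(3 \right)} 4 \left(-5\right)\right) \left(h{\left(-2 \right)} + 51\right) = \left(-2 + 4 \cdot 4 \left(-5\right)\right) \left(\left(\frac{3}{4} + \frac{1}{-2}\right) + 51\right) = \left(-2 + 4 \left(-20\right)\right) \left(\left(\frac{3}{4} - \frac{1}{2}\right) + 51\right) = \left(-2 - 80\right) \left(\frac{1}{4} + 51\right) = \left(-82\right) \frac{205}{4} = - \frac{8405}{2}$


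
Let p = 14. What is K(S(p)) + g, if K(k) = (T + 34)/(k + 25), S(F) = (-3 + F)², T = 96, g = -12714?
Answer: -928057/73 ≈ -12713.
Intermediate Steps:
K(k) = 130/(25 + k) (K(k) = (96 + 34)/(k + 25) = 130/(25 + k))
K(S(p)) + g = 130/(25 + (-3 + 14)²) - 12714 = 130/(25 + 11²) - 12714 = 130/(25 + 121) - 12714 = 130/146 - 12714 = 130*(1/146) - 12714 = 65/73 - 12714 = -928057/73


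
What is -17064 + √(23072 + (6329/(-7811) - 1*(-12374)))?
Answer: -17064 + √2162572026747/7811 ≈ -16876.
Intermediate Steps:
-17064 + √(23072 + (6329/(-7811) - 1*(-12374))) = -17064 + √(23072 + (6329*(-1/7811) + 12374)) = -17064 + √(23072 + (-6329/7811 + 12374)) = -17064 + √(23072 + 96646985/7811) = -17064 + √(276862377/7811) = -17064 + √2162572026747/7811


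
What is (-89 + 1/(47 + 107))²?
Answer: 187827025/23716 ≈ 7919.8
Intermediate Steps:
(-89 + 1/(47 + 107))² = (-89 + 1/154)² = (-13705/154)² = 187827025/23716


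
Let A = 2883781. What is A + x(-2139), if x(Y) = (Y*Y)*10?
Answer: 48636991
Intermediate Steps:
x(Y) = 10*Y² (x(Y) = Y²*10 = 10*Y²)
A + x(-2139) = 2883781 + 10*(-2139)² = 2883781 + 10*4575321 = 2883781 + 45753210 = 48636991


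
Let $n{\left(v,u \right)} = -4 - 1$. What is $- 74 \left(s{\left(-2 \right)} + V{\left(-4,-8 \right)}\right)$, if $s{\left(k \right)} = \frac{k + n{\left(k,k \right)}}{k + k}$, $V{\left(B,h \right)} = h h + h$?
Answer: $- \frac{8547}{2} \approx -4273.5$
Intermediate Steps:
$n{\left(v,u \right)} = -5$
$V{\left(B,h \right)} = h + h^{2}$ ($V{\left(B,h \right)} = h^{2} + h = h + h^{2}$)
$s{\left(k \right)} = \frac{-5 + k}{2 k}$ ($s{\left(k \right)} = \frac{k - 5}{k + k} = \frac{-5 + k}{2 k}$)
$- 74 \left(s{\left(-2 \right)} + V{\left(-4,-8 \right)}\right) = - 74 \left(\frac{-5 - 2}{2 \left(-2\right)} - 8 \left(1 - 8\right)\right) = - 74 \left(\frac{1}{2} \left(- \frac{1}{2}\right) \left(-7\right) - -56\right) = - 74 \left(\frac{7}{4} + 56\right) = \left(-74\right) \frac{231}{4} = - \frac{8547}{2}$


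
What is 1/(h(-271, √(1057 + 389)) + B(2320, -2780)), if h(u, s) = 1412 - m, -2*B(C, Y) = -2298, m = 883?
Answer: 1/1678 ≈ 0.00059595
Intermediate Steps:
B(C, Y) = 1149 (B(C, Y) = -½*(-2298) = 1149)
h(u, s) = 529 (h(u, s) = 1412 - 1*883 = 1412 - 883 = 529)
1/(h(-271, √(1057 + 389)) + B(2320, -2780)) = 1/(529 + 1149) = 1/1678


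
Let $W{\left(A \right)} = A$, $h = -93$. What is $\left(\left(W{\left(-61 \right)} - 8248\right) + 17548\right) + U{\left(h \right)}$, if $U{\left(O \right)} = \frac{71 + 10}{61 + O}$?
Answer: $\frac{295567}{32} \approx 9236.5$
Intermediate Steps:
$U{\left(O \right)} = \frac{81}{61 + O}$
$\left(\left(W{\left(-61 \right)} - 8248\right) + 17548\right) + U{\left(h \right)} = \left(\left(-61 - 8248\right) + 17548\right) + \frac{81}{61 - 93} = \left(-8309 + 17548\right) + \frac{81}{-32} = 9239 + 81 \left(- \frac{1}{32}\right) = 9239 - \frac{81}{32} = \frac{295567}{32}$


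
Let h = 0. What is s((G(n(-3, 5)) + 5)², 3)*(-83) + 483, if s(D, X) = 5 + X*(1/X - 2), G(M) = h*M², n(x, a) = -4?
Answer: 483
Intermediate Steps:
G(M) = 0 (G(M) = 0*M² = 0)
s(D, X) = 5 + X*(-2 + 1/X)
s((G(n(-3, 5)) + 5)², 3)*(-83) + 483 = (6 - 2*3)*(-83) + 483 = (6 - 6)*(-83) + 483 = 0*(-83) + 483 = 0 + 483 = 483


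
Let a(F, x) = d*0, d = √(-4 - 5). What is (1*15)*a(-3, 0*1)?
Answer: 0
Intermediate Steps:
d = 3*I (d = √(-9) = 3*I ≈ 3.0*I)
a(F, x) = 0 (a(F, x) = (3*I)*0 = 0)
(1*15)*a(-3, 0*1) = (1*15)*0 = 15*0 = 0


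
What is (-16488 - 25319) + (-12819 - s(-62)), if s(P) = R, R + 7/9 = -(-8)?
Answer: -491699/9 ≈ -54633.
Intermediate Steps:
R = 65/9 (R = -7/9 - (-8) = -7/9 - 1*(-8) = -7/9 + 8 = 65/9 ≈ 7.2222)
s(P) = 65/9
(-16488 - 25319) + (-12819 - s(-62)) = (-16488 - 25319) + (-12819 - 1*65/9) = -41807 + (-12819 - 65/9) = -41807 - 115436/9 = -491699/9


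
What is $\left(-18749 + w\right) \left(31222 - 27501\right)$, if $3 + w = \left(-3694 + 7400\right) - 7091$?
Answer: $-82371777$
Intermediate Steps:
$w = -3388$ ($w = -3 + \left(\left(-3694 + 7400\right) - 7091\right) = -3 + \left(3706 - 7091\right) = -3 - 3385 = -3388$)
$\left(-18749 + w\right) \left(31222 - 27501\right) = \left(-18749 - 3388\right) \left(31222 - 27501\right) = \left(-22137\right) 3721 = -82371777$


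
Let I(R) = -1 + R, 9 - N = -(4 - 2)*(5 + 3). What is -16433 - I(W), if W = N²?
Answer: -17057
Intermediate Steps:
N = 25 (N = 9 - (-1)*(4 - 2)*(5 + 3) = 9 - (-1)*2*8 = 9 - (-1)*16 = 9 - 1*(-16) = 9 + 16 = 25)
W = 625 (W = 25² = 625)
-16433 - I(W) = -16433 - (-1 + 625) = -16433 - 1*624 = -16433 - 624 = -17057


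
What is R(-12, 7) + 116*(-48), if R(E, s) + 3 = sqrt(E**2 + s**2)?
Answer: -5571 + sqrt(193) ≈ -5557.1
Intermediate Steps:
R(E, s) = -3 + sqrt(E**2 + s**2)
R(-12, 7) + 116*(-48) = (-3 + sqrt((-12)**2 + 7**2)) + 116*(-48) = (-3 + sqrt(144 + 49)) - 5568 = (-3 + sqrt(193)) - 5568 = -5571 + sqrt(193)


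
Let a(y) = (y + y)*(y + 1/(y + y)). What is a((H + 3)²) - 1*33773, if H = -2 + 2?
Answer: -33610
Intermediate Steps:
H = 0
a(y) = 2*y*(y + 1/(2*y)) (a(y) = (2*y)*(y + 1/(2*y)) = 2*y*(y + 1/(2*y)))
a((H + 3)²) - 1*33773 = (1 + 2*((0 + 3)²)²) - 1*33773 = (1 + 2*(3²)²) - 33773 = (1 + 2*9²) - 33773 = (1 + 2*81) - 33773 = (1 + 162) - 33773 = 163 - 33773 = -33610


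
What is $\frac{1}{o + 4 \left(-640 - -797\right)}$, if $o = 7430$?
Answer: $\frac{1}{8058} \approx 0.0001241$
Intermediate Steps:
$\frac{1}{o + 4 \left(-640 - -797\right)} = \frac{1}{7430 + 4 \left(-640 - -797\right)} = \frac{1}{7430 + 4 \left(-640 + 797\right)} = \frac{1}{7430 + 4 \cdot 157} = \frac{1}{7430 + 628} = \frac{1}{8058}$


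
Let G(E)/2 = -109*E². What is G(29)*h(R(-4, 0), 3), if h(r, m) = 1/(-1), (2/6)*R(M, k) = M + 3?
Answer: 183338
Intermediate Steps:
R(M, k) = 9 + 3*M (R(M, k) = 3*(M + 3) = 3*(3 + M) = 9 + 3*M)
G(E) = -218*E² (G(E) = 2*(-109*E²) = -218*E²)
h(r, m) = -1
G(29)*h(R(-4, 0), 3) = -218*29²*(-1) = -218*841*(-1) = -183338*(-1) = 183338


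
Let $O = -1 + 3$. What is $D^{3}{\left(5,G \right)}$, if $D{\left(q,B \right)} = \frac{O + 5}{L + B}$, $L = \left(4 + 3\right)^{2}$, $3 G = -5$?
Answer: $\frac{9261}{2863288} \approx 0.0032344$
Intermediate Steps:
$G = - \frac{5}{3}$ ($G = \frac{1}{3} \left(-5\right) = - \frac{5}{3} \approx -1.6667$)
$O = 2$
$L = 49$ ($L = 7^{2} = 49$)
$D{\left(q,B \right)} = \frac{7}{49 + B}$ ($D{\left(q,B \right)} = \frac{2 + 5}{49 + B} = \frac{7}{49 + B}$)
$D^{3}{\left(5,G \right)} = \left(\frac{7}{49 - \frac{5}{3}}\right)^{3} = \left(\frac{7}{\frac{142}{3}}\right)^{3} = \left(7 \cdot \frac{3}{142}\right)^{3} = \left(\frac{21}{142}\right)^{3} = \frac{9261}{2863288}$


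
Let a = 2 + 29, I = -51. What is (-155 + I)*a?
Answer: -6386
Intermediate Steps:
a = 31
(-155 + I)*a = (-155 - 51)*31 = -206*31 = -6386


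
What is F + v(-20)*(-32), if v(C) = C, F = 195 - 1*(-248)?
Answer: 1083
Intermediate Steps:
F = 443 (F = 195 + 248 = 443)
F + v(-20)*(-32) = 443 - 20*(-32) = 443 + 640 = 1083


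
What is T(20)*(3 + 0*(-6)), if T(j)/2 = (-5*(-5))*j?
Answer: 3000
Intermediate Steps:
T(j) = 50*j (T(j) = 2*((-5*(-5))*j) = 2*(25*j) = 50*j)
T(20)*(3 + 0*(-6)) = (50*20)*(3 + 0*(-6)) = 1000*(3 + 0) = 1000*3 = 3000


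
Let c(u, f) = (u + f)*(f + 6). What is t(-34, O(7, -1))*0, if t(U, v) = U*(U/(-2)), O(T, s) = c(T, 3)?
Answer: 0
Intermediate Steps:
c(u, f) = (6 + f)*(f + u) (c(u, f) = (f + u)*(6 + f) = (6 + f)*(f + u))
O(T, s) = 27 + 9*T (O(T, s) = 3**2 + 6*3 + 6*T + 3*T = 9 + 18 + 6*T + 3*T = 27 + 9*T)
t(U, v) = -U**2/2 (t(U, v) = U*(U*(-1/2)) = U*(-U/2) = -U**2/2)
t(-34, O(7, -1))*0 = -1/2*(-34)**2*0 = -1/2*1156*0 = -578*0 = 0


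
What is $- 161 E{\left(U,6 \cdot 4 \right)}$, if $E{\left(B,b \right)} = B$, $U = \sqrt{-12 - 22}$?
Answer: $- 161 i \sqrt{34} \approx - 938.78 i$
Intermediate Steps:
$U = i \sqrt{34}$ ($U = \sqrt{-34} = i \sqrt{34} \approx 5.8309 i$)
$- 161 E{\left(U,6 \cdot 4 \right)} = - 161 i \sqrt{34}$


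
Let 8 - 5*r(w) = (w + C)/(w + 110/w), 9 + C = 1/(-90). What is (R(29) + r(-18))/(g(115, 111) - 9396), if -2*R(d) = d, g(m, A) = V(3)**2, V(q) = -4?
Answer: 35599/25443250 ≈ 0.0013992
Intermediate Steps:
C = -811/90 (C = -9 + 1/(-90) = -9 - 1/90 = -811/90 ≈ -9.0111)
g(m, A) = 16 (g(m, A) = (-4)**2 = 16)
r(w) = 8/5 - (-811/90 + w)/(5*(w + 110/w)) (r(w) = 8/5 - (w - 811/90)/(5*(w + 110/w)) = 8/5 - (-811/90 + w)/(5*(w + 110/w)))
R(d) = -d/2
(R(29) + r(-18))/(g(115, 111) - 9396) = (-1/2*29 + (79200 + 630*(-18)**2 + 811*(-18))/(450*(110 + (-18)**2)))/(16 - 9396) = (-29/2 + (79200 + 630*324 - 14598)/(450*(110 + 324)))/(-9380) = (-29/2 + (1/450)*(79200 + 204120 - 14598)/434)*(-1/9380) = (-29/2 + (1/450)*(1/434)*268722)*(-1/9380) = (-29/2 + 14929/10850)*(-1/9380) = -71198/5425*(-1/9380) = 35599/25443250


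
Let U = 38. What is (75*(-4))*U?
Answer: -11400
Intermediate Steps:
(75*(-4))*U = (75*(-4))*38 = -300*38 = -11400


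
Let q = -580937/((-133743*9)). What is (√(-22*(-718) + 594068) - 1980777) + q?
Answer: -2384234943862/1203687 + 2*√152466 ≈ -1.9800e+6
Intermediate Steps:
q = 580937/1203687 (q = -580937/(-1203687) = -580937*(-1/1203687) = 580937/1203687 ≈ 0.48263)
(√(-22*(-718) + 594068) - 1980777) + q = (√(-22*(-718) + 594068) - 1980777) + 580937/1203687 = (√(15796 + 594068) - 1980777) + 580937/1203687 = (√609864 - 1980777) + 580937/1203687 = (2*√152466 - 1980777) + 580937/1203687 = (-1980777 + 2*√152466) + 580937/1203687 = -2384234943862/1203687 + 2*√152466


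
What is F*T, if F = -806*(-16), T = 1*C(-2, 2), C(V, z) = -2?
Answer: -25792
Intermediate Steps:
T = -2 (T = 1*(-2) = -2)
F = 12896
F*T = 12896*(-2) = -25792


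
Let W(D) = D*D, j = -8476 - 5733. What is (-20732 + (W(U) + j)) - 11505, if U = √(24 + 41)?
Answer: -46381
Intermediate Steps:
U = √65 ≈ 8.0623
j = -14209
W(D) = D²
(-20732 + (W(U) + j)) - 11505 = (-20732 + ((√65)² - 14209)) - 11505 = (-20732 + (65 - 14209)) - 11505 = (-20732 - 14144) - 11505 = -34876 - 11505 = -46381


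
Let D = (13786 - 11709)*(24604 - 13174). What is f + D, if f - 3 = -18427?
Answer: 23721686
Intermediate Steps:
D = 23740110 (D = 2077*11430 = 23740110)
f = -18424 (f = 3 - 18427 = -18424)
f + D = -18424 + 23740110 = 23721686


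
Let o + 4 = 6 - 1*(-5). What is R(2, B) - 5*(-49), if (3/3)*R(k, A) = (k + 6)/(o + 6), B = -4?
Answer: 3193/13 ≈ 245.62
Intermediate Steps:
o = 7 (o = -4 + (6 - 1*(-5)) = -4 + (6 + 5) = -4 + 11 = 7)
R(k, A) = 6/13 + k/13 (R(k, A) = (k + 6)/(7 + 6) = (6 + k)/13 = (6 + k)*(1/13) = 6/13 + k/13)
R(2, B) - 5*(-49) = (6/13 + (1/13)*2) - 5*(-49) = (6/13 + 2/13) + 245 = 8/13 + 245 = 3193/13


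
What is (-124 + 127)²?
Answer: 9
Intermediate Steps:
(-124 + 127)² = 3² = 9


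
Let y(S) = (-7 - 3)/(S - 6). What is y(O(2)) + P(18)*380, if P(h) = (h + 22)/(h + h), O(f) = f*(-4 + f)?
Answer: 3809/9 ≈ 423.22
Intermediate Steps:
y(S) = -10/(-6 + S)
P(h) = (22 + h)/(2*h) (P(h) = (22 + h)/((2*h)) = (22 + h)*(1/(2*h)) = (22 + h)/(2*h))
y(O(2)) + P(18)*380 = -10/(-6 + 2*(-4 + 2)) + ((½)*(22 + 18)/18)*380 = -10/(-6 + 2*(-2)) + ((½)*(1/18)*40)*380 = -10/(-6 - 4) + (10/9)*380 = -10/(-10) + 3800/9 = -10*(-⅒) + 3800/9 = 1 + 3800/9 = 3809/9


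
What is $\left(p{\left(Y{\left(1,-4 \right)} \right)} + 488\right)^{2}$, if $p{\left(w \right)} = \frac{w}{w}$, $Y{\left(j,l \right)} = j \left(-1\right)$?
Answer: $239121$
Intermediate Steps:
$Y{\left(j,l \right)} = - j$
$p{\left(w \right)} = 1$
$\left(p{\left(Y{\left(1,-4 \right)} \right)} + 488\right)^{2} = \left(1 + 488\right)^{2} = 489^{2} = 239121$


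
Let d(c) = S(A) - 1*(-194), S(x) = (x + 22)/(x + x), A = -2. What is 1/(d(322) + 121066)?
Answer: 1/121255 ≈ 8.2471e-6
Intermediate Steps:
S(x) = (22 + x)/(2*x) (S(x) = (22 + x)/((2*x)) = (22 + x)*(1/(2*x)) = (22 + x)/(2*x))
d(c) = 189 (d(c) = (1/2)*(22 - 2)/(-2) - 1*(-194) = (1/2)*(-1/2)*20 + 194 = -5 + 194 = 189)
1/(d(322) + 121066) = 1/(189 + 121066) = 1/121255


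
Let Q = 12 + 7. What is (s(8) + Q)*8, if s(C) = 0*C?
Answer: 152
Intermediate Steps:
s(C) = 0
Q = 19
(s(8) + Q)*8 = (0 + 19)*8 = 19*8 = 152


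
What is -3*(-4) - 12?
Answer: 0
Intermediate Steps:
-3*(-4) - 12 = 12 - 12 = 0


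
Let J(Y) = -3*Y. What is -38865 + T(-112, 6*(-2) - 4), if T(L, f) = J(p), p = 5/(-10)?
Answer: -77727/2 ≈ -38864.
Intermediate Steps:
p = -½ (p = 5*(-⅒) = -½ ≈ -0.50000)
T(L, f) = 3/2 (T(L, f) = -3*(-½) = 3/2)
-38865 + T(-112, 6*(-2) - 4) = -38865 + 3/2 = -77727/2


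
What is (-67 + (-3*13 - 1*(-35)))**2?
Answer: 5041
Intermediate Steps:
(-67 + (-3*13 - 1*(-35)))**2 = (-67 + (-39 + 35))**2 = (-67 - 4)**2 = (-71)**2 = 5041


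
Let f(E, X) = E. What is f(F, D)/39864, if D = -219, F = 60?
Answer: 5/3322 ≈ 0.0015051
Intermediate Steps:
f(F, D)/39864 = 60/39864 = 60*(1/39864) = 5/3322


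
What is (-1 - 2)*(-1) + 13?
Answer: 16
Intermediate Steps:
(-1 - 2)*(-1) + 13 = -3*(-1) + 13 = 3 + 13 = 16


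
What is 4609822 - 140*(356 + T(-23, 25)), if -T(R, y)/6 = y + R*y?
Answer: 4097982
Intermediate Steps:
T(R, y) = -6*y - 6*R*y (T(R, y) = -6*(y + R*y) = -6*y - 6*R*y)
4609822 - 140*(356 + T(-23, 25)) = 4609822 - 140*(356 - 6*25*(1 - 23)) = 4609822 - 140*(356 - 6*25*(-22)) = 4609822 - 140*(356 + 3300) = 4609822 - 140*3656 = 4609822 - 1*511840 = 4609822 - 511840 = 4097982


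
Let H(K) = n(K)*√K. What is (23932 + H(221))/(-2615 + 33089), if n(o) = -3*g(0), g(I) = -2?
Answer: 11966/15237 + √221/5079 ≈ 0.78825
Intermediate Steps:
n(o) = 6 (n(o) = -3*(-2) = 6)
H(K) = 6*√K
(23932 + H(221))/(-2615 + 33089) = (23932 + 6*√221)/(-2615 + 33089) = (23932 + 6*√221)/30474 = (23932 + 6*√221)*(1/30474) = 11966/15237 + √221/5079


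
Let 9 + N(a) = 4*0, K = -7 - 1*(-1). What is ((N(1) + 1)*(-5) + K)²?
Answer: 1156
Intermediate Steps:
K = -6 (K = -7 + 1 = -6)
N(a) = -9 (N(a) = -9 + 4*0 = -9 + 0 = -9)
((N(1) + 1)*(-5) + K)² = ((-9 + 1)*(-5) - 6)² = (-8*(-5) - 6)² = (40 - 6)² = 34² = 1156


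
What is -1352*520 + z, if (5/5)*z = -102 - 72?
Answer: -703214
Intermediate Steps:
z = -174 (z = -102 - 72 = -174)
-1352*520 + z = -1352*520 - 174 = -703040 - 174 = -703214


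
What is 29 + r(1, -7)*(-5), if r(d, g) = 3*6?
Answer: -61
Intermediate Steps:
r(d, g) = 18
29 + r(1, -7)*(-5) = 29 + 18*(-5) = 29 - 90 = -61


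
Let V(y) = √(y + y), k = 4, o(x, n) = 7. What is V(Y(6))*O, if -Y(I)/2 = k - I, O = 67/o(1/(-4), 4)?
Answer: 134*√2/7 ≈ 27.072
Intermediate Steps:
O = 67/7 ≈ 9.5714
Y(I) = -8 + 2*I (Y(I) = -2*(4 - I) = -8 + 2*I)
V(y) = √2*√y (V(y) = √(2*y) = √2*√y)
V(Y(6))*O = (√2*√(-8 + 2*6))*(67/7) = (√2*√(-8 + 12))*(67/7) = (√2*√4)*(67/7) = (√2*2)*(67/7) = (2*√2)*(67/7) = 134*√2/7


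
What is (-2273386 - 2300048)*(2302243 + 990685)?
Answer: -15059988874752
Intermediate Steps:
(-2273386 - 2300048)*(2302243 + 990685) = -4573434*3292928 = -15059988874752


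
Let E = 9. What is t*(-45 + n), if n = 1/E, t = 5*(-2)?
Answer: 4040/9 ≈ 448.89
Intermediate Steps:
t = -10
n = ⅑ (n = 1/9 = ⅑ ≈ 0.11111)
t*(-45 + n) = -10*(-45 + ⅑) = -10*(-404/9) = 4040/9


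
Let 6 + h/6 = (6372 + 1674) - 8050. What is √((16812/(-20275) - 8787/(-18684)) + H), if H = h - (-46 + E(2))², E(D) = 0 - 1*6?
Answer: I*√48974594852465683/4209090 ≈ 52.577*I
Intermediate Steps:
E(D) = -6 (E(D) = 0 - 6 = -6)
h = -60 (h = -36 + 6*((6372 + 1674) - 8050) = -36 + 6*(8046 - 8050) = -36 + 6*(-4) = -36 - 24 = -60)
H = -2764 (H = -60 - (-46 - 6)² = -60 - 1*(-52)² = -60 - 1*2704 = -60 - 2704 = -2764)
√((16812/(-20275) - 8787/(-18684)) + H) = √((16812/(-20275) - 8787/(-18684)) - 2764) = √((16812*(-1/20275) - 8787*(-1/18684)) - 2764) = √((-16812/20275 + 2929/6228) - 2764) = √(-45319661/126272700 - 2764) = √(-349063062461/126272700) = I*√48974594852465683/4209090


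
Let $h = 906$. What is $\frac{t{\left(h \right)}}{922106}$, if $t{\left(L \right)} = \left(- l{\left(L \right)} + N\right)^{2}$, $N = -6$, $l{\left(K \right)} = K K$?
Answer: $\frac{336890794482}{461053} \approx 7.307 \cdot 10^{5}$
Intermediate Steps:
$l{\left(K \right)} = K^{2}$
$t{\left(L \right)} = \left(-6 - L^{2}\right)^{2}$ ($t{\left(L \right)} = \left(- L^{2} - 6\right)^{2} = \left(-6 - L^{2}\right)^{2}$)
$\frac{t{\left(h \right)}}{922106} = \frac{\left(6 + 906^{2}\right)^{2}}{922106} = \left(6 + 820836\right)^{2} \cdot \frac{1}{922106} = 820842^{2} \cdot \frac{1}{922106} = 673781588964 \cdot \frac{1}{922106} = \frac{336890794482}{461053}$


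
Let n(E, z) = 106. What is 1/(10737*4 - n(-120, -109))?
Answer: 1/42842 ≈ 2.3342e-5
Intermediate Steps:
1/(10737*4 - n(-120, -109)) = 1/(10737*4 - 1*106) = 1/(42948 - 106) = 1/42842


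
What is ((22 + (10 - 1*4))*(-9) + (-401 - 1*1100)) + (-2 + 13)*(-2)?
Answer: -1775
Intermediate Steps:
((22 + (10 - 1*4))*(-9) + (-401 - 1*1100)) + (-2 + 13)*(-2) = ((22 + (10 - 4))*(-9) + (-401 - 1100)) + 11*(-2) = ((22 + 6)*(-9) - 1501) - 22 = (28*(-9) - 1501) - 22 = (-252 - 1501) - 22 = -1753 - 22 = -1775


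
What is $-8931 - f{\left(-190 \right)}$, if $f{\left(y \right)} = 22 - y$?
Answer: $-9143$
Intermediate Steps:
$-8931 - f{\left(-190 \right)} = -8931 - \left(22 - -190\right) = -8931 - \left(22 + 190\right) = -8931 - 212 = -9143$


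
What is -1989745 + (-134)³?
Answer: -4395849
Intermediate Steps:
-1989745 + (-134)³ = -1989745 - 2406104 = -4395849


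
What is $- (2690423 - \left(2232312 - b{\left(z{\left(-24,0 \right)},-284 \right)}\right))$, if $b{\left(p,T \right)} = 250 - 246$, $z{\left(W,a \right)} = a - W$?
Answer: $-458115$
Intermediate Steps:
$b{\left(p,T \right)} = 4$ ($b{\left(p,T \right)} = 250 - 246 = 4$)
$- (2690423 - \left(2232312 - b{\left(z{\left(-24,0 \right)},-284 \right)}\right)) = - (2690423 - \left(2232312 - 4\right)) = - (2690423 - 2232308) = \left(-1\right) 458115 = -458115$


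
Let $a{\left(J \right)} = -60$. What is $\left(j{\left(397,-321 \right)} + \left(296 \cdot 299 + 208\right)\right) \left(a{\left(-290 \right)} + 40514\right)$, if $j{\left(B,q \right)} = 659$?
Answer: $3615414434$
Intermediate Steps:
$\left(j{\left(397,-321 \right)} + \left(296 \cdot 299 + 208\right)\right) \left(a{\left(-290 \right)} + 40514\right) = \left(659 + \left(296 \cdot 299 + 208\right)\right) \left(-60 + 40514\right) = \left(659 + \left(88504 + 208\right)\right) 40454 = \left(659 + 88712\right) 40454 = 89371 \cdot 40454 = 3615414434$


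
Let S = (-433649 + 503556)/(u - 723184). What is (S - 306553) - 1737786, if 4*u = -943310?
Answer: -3921089361611/1918023 ≈ -2.0443e+6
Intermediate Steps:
u = -471655/2 (u = (1/4)*(-943310) = -471655/2 ≈ -2.3583e+5)
S = -139814/1918023 (S = (-433649 + 503556)/(-471655/2 - 723184) = 69907/(-1918023/2) = 69907*(-2/1918023) = -139814/1918023 ≈ -0.072895)
(S - 306553) - 1737786 = (-139814/1918023 - 306553) - 1737786 = -587975844533/1918023 - 1737786 = -3921089361611/1918023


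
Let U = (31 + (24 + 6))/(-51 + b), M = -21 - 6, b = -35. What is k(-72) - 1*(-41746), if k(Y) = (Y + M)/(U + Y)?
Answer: 261046252/6253 ≈ 41747.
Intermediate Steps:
M = -27
U = -61/86 (U = (31 + (24 + 6))/(-51 - 35) = (31 + 30)/(-86) = 61*(-1/86) = -61/86 ≈ -0.70930)
k(Y) = (-27 + Y)/(-61/86 + Y) (k(Y) = (Y - 27)/(-61/86 + Y) = (-27 + Y)/(-61/86 + Y))
k(-72) - 1*(-41746) = 86*(-27 - 72)/(-61 + 86*(-72)) - 1*(-41746) = 86*(-99)/(-61 - 6192) + 41746 = 86*(-99)/(-6253) + 41746 = 86*(-1/6253)*(-99) + 41746 = 8514/6253 + 41746 = 261046252/6253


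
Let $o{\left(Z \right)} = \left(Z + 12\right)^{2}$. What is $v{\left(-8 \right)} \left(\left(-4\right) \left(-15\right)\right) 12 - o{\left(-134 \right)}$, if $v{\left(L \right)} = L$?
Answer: $-20644$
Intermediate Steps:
$o{\left(Z \right)} = \left(12 + Z\right)^{2}$
$v{\left(-8 \right)} \left(\left(-4\right) \left(-15\right)\right) 12 - o{\left(-134 \right)} = - 8 \left(\left(-4\right) \left(-15\right)\right) 12 - \left(12 - 134\right)^{2} = \left(-8\right) 60 \cdot 12 - \left(-122\right)^{2} = \left(-480\right) 12 - 14884 = -5760 - 14884 = -20644$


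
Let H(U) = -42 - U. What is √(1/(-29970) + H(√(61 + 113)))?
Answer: √(-465734170 - 11088900*√174)/3330 ≈ 7.4291*I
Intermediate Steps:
√(1/(-29970) + H(√(61 + 113))) = √(1/(-29970) + (-42 - √(61 + 113))) = √(-1/29970 + (-42 - √174)) = √(-1258741/29970 - √174)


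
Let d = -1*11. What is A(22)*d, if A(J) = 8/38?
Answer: -44/19 ≈ -2.3158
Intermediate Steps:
d = -11
A(J) = 4/19 (A(J) = 8*(1/38) = 4/19)
A(22)*d = (4/19)*(-11) = -44/19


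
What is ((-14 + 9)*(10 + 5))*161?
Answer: -12075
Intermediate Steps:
((-14 + 9)*(10 + 5))*161 = -5*15*161 = -75*161 = -12075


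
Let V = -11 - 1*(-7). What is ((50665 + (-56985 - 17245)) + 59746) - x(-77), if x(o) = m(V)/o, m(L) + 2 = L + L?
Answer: 2785927/77 ≈ 36181.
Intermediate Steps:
V = -4 (V = -11 + 7 = -4)
m(L) = -2 + 2*L (m(L) = -2 + (L + L) = -2 + 2*L)
x(o) = -10/o (x(o) = (-2 + 2*(-4))/o = (-2 - 8)/o = -10/o)
((50665 + (-56985 - 17245)) + 59746) - x(-77) = ((50665 + (-56985 - 17245)) + 59746) - (-10)/(-77) = ((50665 - 74230) + 59746) - (-10)*(-1)/77 = (-23565 + 59746) - 1*10/77 = 36181 - 10/77 = 2785927/77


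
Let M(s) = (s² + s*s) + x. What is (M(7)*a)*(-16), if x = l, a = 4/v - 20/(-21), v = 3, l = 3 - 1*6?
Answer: -24320/7 ≈ -3474.3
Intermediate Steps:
l = -3 (l = 3 - 6 = -3)
a = 16/7 (a = 4/3 - 20/(-21) = 4*(⅓) - 20*(-1/21) = 4/3 + 20/21 = 16/7 ≈ 2.2857)
x = -3
M(s) = -3 + 2*s² (M(s) = (s² + s*s) - 3 = (s² + s²) - 3 = 2*s² - 3 = -3 + 2*s²)
(M(7)*a)*(-16) = ((-3 + 2*7²)*(16/7))*(-16) = ((-3 + 2*49)*(16/7))*(-16) = ((-3 + 98)*(16/7))*(-16) = (95*(16/7))*(-16) = (1520/7)*(-16) = -24320/7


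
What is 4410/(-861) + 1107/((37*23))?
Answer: -133323/34891 ≈ -3.8211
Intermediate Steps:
4410/(-861) + 1107/((37*23)) = 4410*(-1/861) + 1107/851 = -210/41 + 1107*(1/851) = -210/41 + 1107/851 = -133323/34891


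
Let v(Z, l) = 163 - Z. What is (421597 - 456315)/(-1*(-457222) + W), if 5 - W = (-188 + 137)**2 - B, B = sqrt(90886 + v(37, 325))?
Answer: -3945926367/51671177216 + 17359*sqrt(22753)/51671177216 ≈ -0.076315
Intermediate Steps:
B = 2*sqrt(22753) (B = sqrt(90886 + (163 - 1*37)) = sqrt(90886 + (163 - 37)) = sqrt(90886 + 126) = sqrt(91012) = 2*sqrt(22753) ≈ 301.68)
W = -2596 + 2*sqrt(22753) (W = 5 - ((-188 + 137)**2 - 2*sqrt(22753)) = 5 - ((-51)**2 - 2*sqrt(22753)) = 5 - (2601 - 2*sqrt(22753)) = 5 + (-2601 + 2*sqrt(22753)) = -2596 + 2*sqrt(22753) ≈ -2294.3)
(421597 - 456315)/(-1*(-457222) + W) = (421597 - 456315)/(-1*(-457222) + (-2596 + 2*sqrt(22753))) = -34718/(457222 + (-2596 + 2*sqrt(22753))) = -34718/(454626 + 2*sqrt(22753))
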